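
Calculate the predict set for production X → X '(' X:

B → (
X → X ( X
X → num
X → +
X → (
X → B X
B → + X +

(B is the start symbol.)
{ '(', '+', 'num' }

PREDICT(X → X '(' X) = (FIRST(RHS) \ {ε}) ∪ (FOLLOW(X) if ε ∈ FIRST(RHS), i.e. RHS ⇒* ε)
FIRST(X) = { '(', '+', 'num' }
FIRST(X '(' X) = { '(', '+', 'num' }
ε ∉ FIRST(X '(' X), so FOLLOW(X) is not added.
PREDICT(X → X '(' X) = { '(', '+', 'num' }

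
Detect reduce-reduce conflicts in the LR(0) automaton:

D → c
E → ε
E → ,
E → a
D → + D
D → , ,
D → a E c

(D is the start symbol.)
A reduce-reduce conflict occurs when an LR(0) state has two complete items [A → α .] and [B → β .] — both call for a reduction, and with no lookahead the parser cannot choose between them.

Augment with D' → D and build the canonical LR(0) collection (I0 = CLOSURE({[D' → . D]}), then GOTO on every symbol after a dot until no new states appear). It has 12 states:
  I0: { [D → . + D], [D → . , ,], [D → . a E c], [D → . c], [D' → . D] }  — shift
  I1: { [D → + . D], [D → . + D], [D → . , ,], [D → . a E c], [D → . c] }  — shift
  I2: { [D → , . ,] }  — shift
  I3: { [D' → D .] }  — accept
  I4: { [D → a . E c], [E → . ,], [E → . a], [E → .] }  — shift, reduce
  I5: { [D → c .] }  — reduce
  I6: { [E → , .] }  — reduce
  I7: { [D → a E . c] }  — shift
  I8: { [E → a .] }  — reduce
  I9: { [D → a E c .] }  — reduce
  I10: { [D → , , .] }  — reduce
  I11: { [D → + D .] }  — reduce

No state contains more than one complete item.

Answer: No reduce-reduce conflicts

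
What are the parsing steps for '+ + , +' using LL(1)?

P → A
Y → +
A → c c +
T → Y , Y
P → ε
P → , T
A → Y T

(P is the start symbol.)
Stack is shown with the top on the left.

Stack    Input      Action
--------------------------
P $      + + , + $  output P → A
A $      + + , + $  output A → Y T
Y T $    + + , + $  output Y → +
+ T $    + + , + $  match '+'
T $      + , + $    output T → Y , Y
Y , Y $  + , + $    output Y → +
+ , Y $  + , + $    match '+'
, Y $    , + $      match ','
Y $      + $        output Y → +
+ $      + $        match '+'
$        $          accept

The string is accepted.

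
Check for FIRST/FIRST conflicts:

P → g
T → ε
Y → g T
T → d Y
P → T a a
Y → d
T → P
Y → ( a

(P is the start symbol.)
Yes. P → g / P → T a a on { 'g' }; T → d Y / T → P on { 'd' }

FIRST sets of the non-terminals at (or reachable through a nullable prefix from) the front of some alternative:
  FIRST(T) = { 'a', 'd', 'g', ε }
  FIRST(P) = { 'a', 'd', 'g' }

Productions for P:
  P → g: FIRST = { 'g' }
  P → T a a: FIRST = { 'a', 'd', 'g' }
Productions for T:
  T → ε: FIRST = { ε }
  T → d Y: FIRST = { 'd' }
  T → P: FIRST = { 'a', 'd', 'g' }
Productions for Y:
  Y → g T: FIRST = { 'g' }
  Y → d: FIRST = { 'd' }
  Y → ( a: FIRST = { '(' }

Conflict for P: P → g and P → T a a
  Overlap: { 'g' }
Conflict for T: T → d Y and T → P
  Overlap: { 'd' }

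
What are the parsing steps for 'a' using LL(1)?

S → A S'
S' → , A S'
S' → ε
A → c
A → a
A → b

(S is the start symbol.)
LL(1) parsing maintains a stack (initially the start symbol over $) and the input. At each step: if the stack top is a terminal, match it against the current input token; if it is a non-terminal N, replace it with the RHS of M[N, lookahead] (the unique production whose predict set contains the lookahead).

Stack is shown with the top on the left.

Stack   Input  Action
---------------------
S $     a $    output S → A S'
A S' $  a $    output A → a
a S' $  a $    match 'a'
S' $    $      output S' → ε
$       $      accept

The string is accepted.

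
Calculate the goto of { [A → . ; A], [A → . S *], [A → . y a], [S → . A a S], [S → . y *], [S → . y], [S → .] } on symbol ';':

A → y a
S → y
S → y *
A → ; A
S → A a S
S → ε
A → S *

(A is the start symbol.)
{ [A → . ; A], [A → . S *], [A → . y a], [A → ; . A], [S → . A a S], [S → . y *], [S → . y], [S → .] }

GOTO(I, ';') = CLOSURE({ [A → αX.β] : [A → α.Xβ] ∈ I, X = ';' })

Items with dot before ';', with the dot advanced:
  [A → . ; A] → [A → ; . A]
Closure of the advanced items:
  [A → ; . A] has the dot before A: add [A → . y a], [A → . ; A], [A → . S *]
  [A → . S *] has the dot before S: add [S → . y], [S → . y *], [S → . A a S], [S → .]

GOTO = { [A → . ; A], [A → . S *], [A → . y a], [A → ; . A], [S → . A a S], [S → . y *], [S → . y], [S → .] }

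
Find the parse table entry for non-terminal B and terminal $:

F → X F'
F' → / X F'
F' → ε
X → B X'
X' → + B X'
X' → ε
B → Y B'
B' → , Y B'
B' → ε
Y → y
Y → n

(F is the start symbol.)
To find M[B, $], we find productions for B where $ is in the predict set (PREDICT(N → α) = (FIRST(α) \ {ε}) ∪ (FOLLOW(N) if α ⇒* ε)).

Relevant sets:
  FIRST(Y) = { 'n', 'y' }

B → Y B': PREDICT = { 'n', 'y' }

M[B, $] is empty (no production applies)

Answer: Empty (error entry)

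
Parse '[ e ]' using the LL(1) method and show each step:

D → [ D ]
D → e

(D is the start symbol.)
Stack is shown with the top on the left.

Stack    Input    Action
------------------------
D $      [ e ] $  output D → [ D ]
[ D ] $  [ e ] $  match '['
D ] $    e ] $    output D → e
e ] $    e ] $    match 'e'
] $      ] $      match ']'
$        $        accept

The string is accepted.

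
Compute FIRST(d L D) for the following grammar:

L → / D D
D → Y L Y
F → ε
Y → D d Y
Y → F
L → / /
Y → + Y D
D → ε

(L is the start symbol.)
{ 'd' }

To compute FIRST(d L D), process the symbols left to right:
Symbol d is a terminal. Add 'd' and stop.
FIRST(d L D) = { 'd' }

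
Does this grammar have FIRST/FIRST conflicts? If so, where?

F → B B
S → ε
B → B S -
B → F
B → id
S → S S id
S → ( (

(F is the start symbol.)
Yes. S → S S id / S → '(' '(' on { '(' }; B → B S '-' / B → F on { 'id' }; B → B S '-' / B → id on { 'id' }; B → F / B → id on { 'id' }

A FIRST/FIRST conflict occurs when two productions N → α and N → β for the same non-terminal have FIRST(α) ∩ FIRST(β) ≠ ∅ (with ε ∈ FIRST of a nullable right-hand side, so two nullable alternatives also conflict).

FIRST sets of the non-terminals at (or reachable through a nullable prefix from) the front of some alternative:
  FIRST(S) = { '(', 'id', ε }
  FIRST(B) = { 'id' }
  FIRST(F) = { 'id' }

Productions for S:
  S → ε: FIRST = { ε }
  S → S S id: FIRST = { '(', 'id' }
  S → ( (: FIRST = { '(' }
Productions for B:
  B → B S -: FIRST = { 'id' }
  B → F: FIRST = { 'id' }
  B → id: FIRST = { 'id' }
F has only one production, so no FIRST/FIRST conflict is possible there.

Conflict for S: S → S S id and S → ( (
  Overlap: { '(' }
Conflict for B: B → B S - and B → F
  Overlap: { 'id' }
Conflict for B: B → B S - and B → id
  Overlap: { 'id' }
Conflict for B: B → F and B → id
  Overlap: { 'id' }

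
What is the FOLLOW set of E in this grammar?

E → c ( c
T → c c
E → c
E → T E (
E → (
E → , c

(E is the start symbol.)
E is the start symbol, so $ ∈ FOLLOW(E).
In E → T E (: E is followed by '(', add FIRST('(') \ {ε} = { '(' }

Taking the union: FOLLOW(E) = { $, '(' }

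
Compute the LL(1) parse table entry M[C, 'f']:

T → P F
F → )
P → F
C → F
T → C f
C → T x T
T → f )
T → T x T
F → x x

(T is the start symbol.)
C → T x T

To find M[C, 'f'], we find productions for C where 'f' is in the predict set (PREDICT(N → α) = (FIRST(α) \ {ε}) ∪ (FOLLOW(N) if α ⇒* ε)).

Relevant sets:
  FIRST(F) = { ')', 'x' }
  FIRST(T) = { ')', 'f', 'x' }

C → F: PREDICT = { ')', 'x' }
C → T x T: PREDICT = { ')', 'f', 'x' }
  'f' is in predict set, so this production goes in M[C, 'f']

M[C, 'f'] = C → T x T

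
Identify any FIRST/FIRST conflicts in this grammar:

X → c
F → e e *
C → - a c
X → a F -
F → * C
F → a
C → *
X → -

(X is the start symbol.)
A FIRST/FIRST conflict occurs when two productions N → α and N → β for the same non-terminal have FIRST(α) ∩ FIRST(β) ≠ ∅ (with ε ∈ FIRST of a nullable right-hand side, so two nullable alternatives also conflict).

Productions for X:
  X → c: FIRST = { 'c' }
  X → a F -: FIRST = { 'a' }
  X → -: FIRST = { '-' }
Productions for F:
  F → e e *: FIRST = { 'e' }
  F → * C: FIRST = { '*' }
  F → a: FIRST = { 'a' }
Productions for C:
  C → - a c: FIRST = { '-' }
  C → *: FIRST = { '*' }

All alternatives of each non-terminal have pairwise disjoint FIRST sets.

Answer: No FIRST/FIRST conflicts.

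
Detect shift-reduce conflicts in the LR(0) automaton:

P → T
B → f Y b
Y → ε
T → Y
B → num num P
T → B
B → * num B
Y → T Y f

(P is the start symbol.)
A shift-reduce conflict occurs when an LR(0) state has both:
  - a complete (reduce) item [A → α .] (dot at the end), and
  - a shift item [B → β . c γ] (dot before a terminal).

Augment with P' → P and build the canonical LR(0) collection (I0 = CLOSURE({[P' → . P]}), then GOTO on every symbol after a dot until no new states appear). It has 17 states:
  I0: { [B → . * num B], [B → . f Y b], [B → . num num P], [P → . T], [P' → . P], [T → . B], [T → . Y], [Y → . T Y f], [Y → .] }  — shift, reduce
  I1: { [B → * . num B] }  — shift
  I2: { [T → B .] }  — reduce
  I3: { [P' → P .] }  — accept
  I4: { [B → . * num B], [B → . f Y b], [B → . num num P], [P → T .], [T → . B], [T → . Y], [Y → . T Y f], [Y → .], [Y → T . Y f] }  — shift, 2 reduces
  I5: { [T → Y .] }  — reduce
  I6: { [B → . * num B], [B → . f Y b], [B → . num num P], [B → f . Y b], [T → . B], [T → . Y], [Y → . T Y f], [Y → .] }  — shift, reduce
  I7: { [B → num . num P] }  — shift
  I8: { [B → . * num B], [B → . f Y b], [B → . num num P], [B → num num . P], [P → . T], [T → . B], [T → . Y], [Y → . T Y f], [Y → .] }  — shift, reduce
  I9: { [B → num num P .] }  — reduce
  I10: { [B → . * num B], [B → . f Y b], [B → . num num P], [T → . B], [T → . Y], [Y → . T Y f], [Y → .], [Y → T . Y f] }  — shift, reduce
  I11: { [B → f Y . b], [T → Y .] }  — shift, reduce
  I12: { [B → f Y b .] }  — reduce
  I13: { [T → Y .], [Y → T Y . f] }  — shift, reduce
  I14: { [Y → T Y f .] }  — reduce
  I15: { [B → * num . B], [B → . * num B], [B → . f Y b], [B → . num num P] }  — shift
  I16: { [B → * num B .] }  — reduce

I0 contains reduce item [Y → .] and shift items [B → . * num B], [B → . f Y b], [B → . num num P] — shift-reduce conflict.
I4 contains reduce items [P → T .], [Y → .] and shift items [B → . * num B], [B → . f Y b], [B → . num num P] — shift-reduce conflict.
I6 contains reduce item [Y → .] and shift items [B → . * num B], [B → . f Y b], [B → . num num P] — shift-reduce conflict.
I8 contains reduce item [Y → .] and shift items [B → . * num B], [B → . f Y b], [B → . num num P] — shift-reduce conflict.
I10 contains reduce item [Y → .] and shift items [B → . * num B], [B → . f Y b], [B → . num num P] — shift-reduce conflict.
I11 contains reduce item [T → Y .] and shift item [B → f Y . b] — shift-reduce conflict.
I13 contains reduce item [T → Y .] and shift item [Y → T Y . f] — shift-reduce conflict.

Answer: Yes — I0: [Y → .] vs [B → . * num B]; I4: [P → T .] vs [B → . * num B]; I6: [Y → .] vs [B → . * num B]; I8: [Y → .] vs [B → . * num B]; I10: [Y → .] vs [B → . * num B]; I11: [T → Y .] vs [B → f Y . b]; I13: [T → Y .] vs [Y → T Y . f]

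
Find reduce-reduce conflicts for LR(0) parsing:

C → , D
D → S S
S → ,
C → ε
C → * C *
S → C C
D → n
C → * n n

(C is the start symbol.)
Yes — I4: [C → .] vs [S → , .]

Augment with C' → C and build the canonical LR(0) collection (I0 = CLOSURE({[C' → . C]}), then GOTO on every symbol after a dot until no new states appear). It has 15 states:
  I0: { [C → . * C *], [C → . * n n], [C → . , D], [C → .], [C' → . C] }  — shift, reduce
  I1: { [C → * . C *], [C → * . n n], [C → . * C *], [C → . * n n], [C → . , D], [C → .] }  — shift, reduce
  I2: { [C → , . D], [C → . * C *], [C → . * n n], [C → . , D], [C → .], [D → . S S], [D → . n], [S → . ,], [S → . C C] }  — shift, reduce
  I3: { [C' → C .] }  — accept
  I4: { [C → , . D], [C → . * C *], [C → . * n n], [C → . , D], [C → .], [D → . S S], [D → . n], [S → , .], [S → . ,], [S → . C C] }  — shift, 2 reduces
  I5: { [C → . * C *], [C → . * n n], [C → . , D], [C → .], [S → C . C] }  — shift, reduce
  I6: { [C → , D .] }  — reduce
  I7: { [C → . * C *], [C → . * n n], [C → . , D], [C → .], [D → S . S], [S → . ,], [S → . C C] }  — shift, reduce
  I8: { [D → n .] }  — reduce
  I9: { [D → S S .] }  — reduce
  I10: { [S → C C .] }  — reduce
  I11: { [C → * C . *] }  — shift
  I12: { [C → * n . n] }  — shift
  I13: { [C → * n n .] }  — reduce
  I14: { [C → * C * .] }  — reduce

I4 contains complete items [C → .], [S → , .] — reduce-reduce conflict.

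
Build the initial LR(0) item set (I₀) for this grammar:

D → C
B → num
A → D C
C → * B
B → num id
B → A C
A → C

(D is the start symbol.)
First, augment the grammar with D' → D
I₀ = CLOSURE({ [D' → . D] }):
  [D' → . D] has the dot before D: add [D → . C]
  [D → . C] has the dot before C: add [C → . * B]
No further items can be added.

I₀ = { [C → . * B], [D → . C], [D' → . D] }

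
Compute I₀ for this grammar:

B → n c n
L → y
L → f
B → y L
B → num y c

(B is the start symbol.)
First, augment the grammar with B' → B
I₀ = CLOSURE({ [B' → . B] }):
  [B' → . B] has the dot before B: add [B → . n c n], [B → . y L], [B → . num y c]
No further items can be added.

I₀ = { [B → . n c n], [B → . num y c], [B → . y L], [B' → . B] }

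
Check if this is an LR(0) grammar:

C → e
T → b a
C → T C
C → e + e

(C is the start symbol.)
No. Shift-reduce conflict between [C → e .] and [C → e . + e]

A grammar is LR(0) if no state in the canonical LR(0) collection has:
  - both a shift item (dot before a terminal) and a complete item (shift-reduce conflict), or
  - two or more complete items (reduce-reduce conflict; the accept item [C' → C .] counts as a complete item here).

Augment with C' → C and build the canonical LR(0) collection (I0 = CLOSURE({[C' → . C]}), then GOTO on every symbol after a dot until no new states appear). It has 9 states:
  I0: { [C → . T C], [C → . e + e], [C → . e], [C' → . C], [T → . b a] }  — shift
  I1: { [C' → C .] }  — accept
  I2: { [C → . T C], [C → . e + e], [C → . e], [C → T . C], [T → . b a] }  — shift
  I3: { [T → b . a] }  — shift
  I4: { [C → e . + e], [C → e .] }  — shift, reduce
  I5: { [C → e + . e] }  — shift
  I6: { [C → e + e .] }  — reduce
  I7: { [T → b a .] }  — reduce
  I8: { [C → T C .] }  — reduce

Conflict in state I4:
  Shift-reduce conflict between [C → e .] and [C → e . + e]
So the grammar is NOT LR(0).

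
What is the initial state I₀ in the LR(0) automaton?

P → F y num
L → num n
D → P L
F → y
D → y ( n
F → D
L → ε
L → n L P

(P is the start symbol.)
{ [D → . P L], [D → . y ( n], [F → . D], [F → . y], [P → . F y num], [P' → . P] }

First, augment the grammar with P' → P
I₀ = CLOSURE({ [P' → . P] }):
  [P' → . P] has the dot before P: add [P → . F y num]
  [P → . F y num] has the dot before F: add [F → . y], [F → . D]
  [F → . D] has the dot before D: add [D → . P L], [D → . y ( n]
No further items can be added.

I₀ = { [D → . P L], [D → . y ( n], [F → . D], [F → . y], [P → . F y num], [P' → . P] }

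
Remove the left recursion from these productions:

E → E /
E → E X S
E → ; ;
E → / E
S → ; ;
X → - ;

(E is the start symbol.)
E → ; ; E'
E → / E E'
E' → / E'
E' → X S E'
E' → ε
S → ; ;
X → - ;

E is directly left-recursive. The standard transformation for
  A → A α₁ | ... | A α_m | β₁ | ... | β_n
is
  A  → β₁ A' | ... | β_n A'
  A' → α₁ A' | ... | α_m A' | ε

E → ; ; becomes E → ; ; E'
E → / E becomes E → / E E'
E → E / becomes E' → / E'
E → E X S becomes E' → X S E'
Add E' → ε

Productions for other non-terminals are unchanged:
  S → ; ;
  X → - ;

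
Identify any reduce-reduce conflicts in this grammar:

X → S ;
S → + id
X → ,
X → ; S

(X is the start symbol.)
No reduce-reduce conflicts

Augment with X' → X and build the canonical LR(0) collection (I0 = CLOSURE({[X' → . X]}), then GOTO on every symbol after a dot until no new states appear). It has 9 states:
  I0: { [S → . + id], [X → . ,], [X → . ; S], [X → . S ;], [X' → . X] }  — shift
  I1: { [S → + . id] }  — shift
  I2: { [X → , .] }  — reduce
  I3: { [S → . + id], [X → ; . S] }  — shift
  I4: { [X → S . ;] }  — shift
  I5: { [X' → X .] }  — accept
  I6: { [X → S ; .] }  — reduce
  I7: { [X → ; S .] }  — reduce
  I8: { [S → + id .] }  — reduce

No state contains more than one complete item.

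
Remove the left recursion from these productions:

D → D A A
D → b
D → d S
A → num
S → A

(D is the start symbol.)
D → b D'
D → d S D'
D' → A A D'
D' → ε
A → num
S → A

D is directly left-recursive. The standard transformation for
  A → A α₁ | ... | A α_m | β₁ | ... | β_n
is
  A  → β₁ A' | ... | β_n A'
  A' → α₁ A' | ... | α_m A' | ε

D → b becomes D → b D'
D → d S becomes D → d S D'
D → D A A becomes D' → A A D'
Add D' → ε

Productions for other non-terminals are unchanged:
  A → num
  S → A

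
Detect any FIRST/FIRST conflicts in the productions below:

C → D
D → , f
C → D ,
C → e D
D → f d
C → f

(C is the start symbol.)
FIRST sets of the non-terminals at (or reachable through a nullable prefix from) the front of some alternative:
  FIRST(D) = { ',', 'f' }

Productions for C:
  C → D: FIRST = { ',', 'f' }
  C → D ,: FIRST = { ',', 'f' }
  C → e D: FIRST = { 'e' }
  C → f: FIRST = { 'f' }
Productions for D:
  D → , f: FIRST = { ',' }
  D → f d: FIRST = { 'f' }

Conflict for C: C → D and C → D ,
  Overlap: { ',', 'f' }
Conflict for C: C → D and C → f
  Overlap: { 'f' }
Conflict for C: C → D , and C → f
  Overlap: { 'f' }

Answer: Yes. C → D / C → D ',' on { ',', 'f' }; C → D / C → f on { 'f' }; C → D ',' / C → f on { 'f' }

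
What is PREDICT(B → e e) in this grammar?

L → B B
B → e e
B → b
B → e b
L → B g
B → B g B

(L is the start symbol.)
{ 'e' }

PREDICT(B → e e) = (FIRST(RHS) \ {ε}) ∪ (FOLLOW(B) if ε ∈ FIRST(RHS), i.e. RHS ⇒* ε)
FIRST(e e) = { 'e' }
ε ∉ FIRST(e e), so FOLLOW(B) is not added.
PREDICT(B → e e) = { 'e' }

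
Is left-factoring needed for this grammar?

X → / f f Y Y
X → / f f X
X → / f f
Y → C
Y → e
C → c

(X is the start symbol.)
Left-factoring is needed when two productions for the same non-terminal
share a common prefix on the right-hand side.

Productions for X:
  X → / f f Y Y
  X → / f f X
  X → / f f
Productions for Y:
  Y → C
  Y → e

Found common prefix '/ f f' in productions for X

Answer: Yes, X has productions with common prefix '/ f f'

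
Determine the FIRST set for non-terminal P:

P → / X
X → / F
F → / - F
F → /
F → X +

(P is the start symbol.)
{ '/' }

To compute FIRST(P), examine every production with P on the left-hand side, reading each right-hand side left to right until a non-nullable symbol is reached.

From P → / X:
  - '/' is a terminal: add '/' and stop

Collecting: FIRST(P) = { '/' }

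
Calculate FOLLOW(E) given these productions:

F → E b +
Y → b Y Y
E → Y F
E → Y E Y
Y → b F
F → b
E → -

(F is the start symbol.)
{ 'b' }

In F → E b +: E is followed by b '+', add FIRST(b '+') \ {ε} = { 'b' }
In E → Y E Y: E is followed by Y, add FIRST(Y) \ {ε} = { 'b' }

Taking the union: FOLLOW(E) = { 'b' }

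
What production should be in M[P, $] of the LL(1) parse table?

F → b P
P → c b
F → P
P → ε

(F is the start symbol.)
P → ε

To find M[P, $], we find productions for P where $ is in the predict set (PREDICT(N → α) = (FIRST(α) \ {ε}) ∪ (FOLLOW(N) if α ⇒* ε)).

Relevant sets:
  FOLLOW(P) = { $ }

P → c b: PREDICT = { 'c' }
P → ε: PREDICT = { $ }
  $ is in predict set, so this production goes in M[P, $]

M[P, $] = P → ε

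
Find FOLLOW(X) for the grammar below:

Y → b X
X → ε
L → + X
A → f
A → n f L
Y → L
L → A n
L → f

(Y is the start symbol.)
To compute FOLLOW(X), find every occurrence of X on a right-hand side N → α X β: add FIRST(β) \ {ε}, and if β is empty or nullable also add FOLLOW(N). Iterate to a fixed point.

In Y → b X: X is at the end, add FOLLOW(Y)
In L → + X: X is at the end, add FOLLOW(L)

The FOLLOW sets referred to above (computed the same way, to a fixed point):
  FOLLOW(Y) = { $ }
  FOLLOW(L) = { $, 'n' }

Taking the union: FOLLOW(X) = { $, 'n' }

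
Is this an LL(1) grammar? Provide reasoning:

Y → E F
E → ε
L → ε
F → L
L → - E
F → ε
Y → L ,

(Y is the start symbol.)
A grammar is LL(1) if for each non-terminal N with multiple productions, the predict sets of those productions are pairwise disjoint, where PREDICT(N → α) = (FIRST(α) \ {ε}) ∪ (FOLLOW(N) if α ⇒* ε).

Relevant sets:
  FIRST(E) = { ε }
  FIRST(F) = { '-', ε }
  FIRST(L) = { '-', ε }
  FOLLOW(Y) = { $ }
  FOLLOW(L) = { $, ',' }
  FOLLOW(F) = { $ }

For Y:
  PREDICT(Y → E F) = { $, '-' }
  PREDICT(Y → L ',') = { ',', '-' }
For L:
  PREDICT(L → ε) = { $, ',' }
  PREDICT(L → '-' E) = { '-' }
For F:
  PREDICT(F → L) = { $, '-' }
  PREDICT(F → ε) = { $ }
E has a single production, so nothing to check there.

Conflict found: Predict set conflict for Y: { '-' }
The grammar is NOT LL(1).

Answer: No. Predict set conflict for Y: { '-' }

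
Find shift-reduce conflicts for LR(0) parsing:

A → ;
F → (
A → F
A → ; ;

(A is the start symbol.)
A shift-reduce conflict occurs when an LR(0) state has both:
  - a complete (reduce) item [A → α .] (dot at the end), and
  - a shift item [B → β . c γ] (dot before a terminal).

Augment with A' → A and build the canonical LR(0) collection (I0 = CLOSURE({[A' → . A]}), then GOTO on every symbol after a dot until no new states appear). It has 6 states:
  I0: { [A → . ; ;], [A → . ;], [A → . F], [A' → . A], [F → . (] }  — shift
  I1: { [F → ( .] }  — reduce
  I2: { [A → ; . ;], [A → ; .] }  — shift, reduce
  I3: { [A' → A .] }  — accept
  I4: { [A → F .] }  — reduce
  I5: { [A → ; ; .] }  — reduce

I2 contains reduce item [A → ; .] and shift item [A → ; . ;] — shift-reduce conflict.

Answer: Yes — I2: [A → ; .] vs [A → ; . ;]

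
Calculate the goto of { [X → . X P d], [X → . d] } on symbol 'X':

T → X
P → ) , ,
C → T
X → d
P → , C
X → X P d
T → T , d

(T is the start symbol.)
{ [P → . ) , ,], [P → . , C], [X → X . P d] }

GOTO(I, 'X') = CLOSURE({ [A → αX.β] : [A → α.Xβ] ∈ I, X = 'X' })

Items with dot before 'X', with the dot advanced:
  [X → . X P d] → [X → X . P d]
Closure of the advanced items:
  [X → X . P d] has the dot before P: add [P → . ) , ,], [P → . , C]

GOTO = { [P → . ) , ,], [P → . , C], [X → X . P d] }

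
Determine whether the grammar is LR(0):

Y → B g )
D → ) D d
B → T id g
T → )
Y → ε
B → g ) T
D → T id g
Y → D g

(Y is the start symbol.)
No. Shift-reduce conflict between [Y → .] and [B → . g ) T]

A grammar is LR(0) if no state in the canonical LR(0) collection has:
  - both a shift item (dot before a terminal) and a complete item (shift-reduce conflict), or
  - two or more complete items (reduce-reduce conflict; the accept item [Y' → Y .] counts as a complete item here).

Augment with Y' → Y and build the canonical LR(0) collection (I0 = CLOSURE({[Y' → . Y]}), then GOTO on every symbol after a dot until no new states appear). It has 20 states:
  I0: { [B → . T id g], [B → . g ) T], [D → . ) D d], [D → . T id g], [T → . )], [Y → . B g )], [Y → . D g], [Y → .], [Y' → . Y] }  — shift, reduce
  I1: { [D → ) . D d], [D → . ) D d], [D → . T id g], [T → ) .], [T → . )] }  — shift, reduce
  I2: { [Y → B . g )] }  — shift
  I3: { [Y → D . g] }  — shift
  I4: { [B → T . id g], [D → T . id g] }  — shift
  I5: { [Y' → Y .] }  — accept
  I6: { [B → g . ) T] }  — shift
  I7: { [B → g ) . T], [T → . )] }  — shift
  I8: { [T → ) .] }  — reduce
  I9: { [B → g ) T .] }  — reduce
  I10: { [B → T id . g], [D → T id . g] }  — shift
  I11: { [B → T id g .], [D → T id g .] }  — 2 reduces
  I12: { [Y → D g .] }  — reduce
  I13: { [Y → B g . )] }  — shift
  I14: { [Y → B g ) .] }  — reduce
  I15: { [D → ) D . d] }  — shift
  I16: { [D → T . id g] }  — shift
  I17: { [D → T id . g] }  — shift
  I18: { [D → T id g .] }  — reduce
  I19: { [D → ) D d .] }  — reduce

Conflict in state I0:
  Shift-reduce conflict between [Y → .] and [B → . g ) T]
So the grammar is NOT LR(0).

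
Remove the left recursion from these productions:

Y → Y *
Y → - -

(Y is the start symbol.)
Y is directly left-recursive. The standard transformation for
  A → A α₁ | ... | A α_m | β₁ | ... | β_n
is
  A  → β₁ A' | ... | β_n A'
  A' → α₁ A' | ... | α_m A' | ε

Y → - - becomes Y → - - Y'
Y → Y * becomes Y' → * Y'
Add Y' → ε

Resulting grammar:
Y → - - Y'
Y' → * Y'
Y' → ε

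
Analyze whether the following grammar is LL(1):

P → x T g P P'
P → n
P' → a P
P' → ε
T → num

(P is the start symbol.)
A grammar is LL(1) if for each non-terminal N with multiple productions, the predict sets of those productions are pairwise disjoint, where PREDICT(N → α) = (FIRST(α) \ {ε}) ∪ (FOLLOW(N) if α ⇒* ε).

Relevant sets:
  FOLLOW(P') = { $, 'a' }

For P:
  PREDICT(P → x T g P P') = { 'x' }
  PREDICT(P → n) = { 'n' }
For P':
  PREDICT(P' → a P) = { 'a' }
  PREDICT(P' → ε) = { $, 'a' }
T has a single production, so nothing to check there.

Conflict found: Predict set conflict for P': { 'a' }
The grammar is NOT LL(1).

Answer: No. Predict set conflict for P': { 'a' }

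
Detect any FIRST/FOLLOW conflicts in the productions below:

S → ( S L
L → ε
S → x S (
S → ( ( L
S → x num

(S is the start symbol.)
A FIRST/FOLLOW conflict occurs when a non-terminal N has a nullable alternative N → β (β ⇒* ε) and another alternative N → α with FIRST(α) ∩ FOLLOW(N) ≠ ∅: on such a lookahead the parser cannot decide between expanding α and letting N vanish via β.

Nullable non-terminals: L.
L has a nullable alternative but only one production, so nothing to check.

S has no nullable alternative, so no FIRST/FOLLOW check is needed there.

No FIRST/FOLLOW conflicts found.

Answer: No FIRST/FOLLOW conflicts.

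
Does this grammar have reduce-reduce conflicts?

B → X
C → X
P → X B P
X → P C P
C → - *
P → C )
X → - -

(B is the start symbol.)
Yes — I5: [B → X .] vs [C → X .]

A reduce-reduce conflict occurs when an LR(0) state has two complete items [A → α .] and [B → β .] — both call for a reduction, and with no lookahead the parser cannot choose between them.

Augment with B' → B and build the canonical LR(0) collection (I0 = CLOSURE({[B' → . B]}), then GOTO on every symbol after a dot until no new states appear). It has 14 states:
  I0: { [B → . X], [B' → . B], [C → . - *], [C → . X], [P → . C )], [P → . X B P], [X → . - -], [X → . P C P] }  — shift
  I1: { [C → - . *], [X → - . -] }  — shift
  I2: { [B' → B .] }  — accept
  I3: { [P → C . )] }  — shift
  I4: { [C → . - *], [C → . X], [P → . C )], [P → . X B P], [X → . - -], [X → . P C P], [X → P . C P] }  — shift
  I5: { [B → . X], [B → X .], [C → . - *], [C → . X], [C → X .], [P → . C )], [P → . X B P], [P → X . B P], [X → . - -], [X → . P C P] }  — shift, 2 reduces
  I6: { [C → . - *], [C → . X], [P → . C )], [P → . X B P], [P → X B . P], [X → . - -], [X → . P C P] }  — shift
  I7: { [C → . - *], [C → . X], [P → . C )], [P → . X B P], [P → X B P .], [X → . - -], [X → . P C P], [X → P . C P] }  — shift, reduce
  I8: { [B → . X], [C → . - *], [C → . X], [C → X .], [P → . C )], [P → . X B P], [P → X . B P], [X → . - -], [X → . P C P] }  — shift, reduce
  I9: { [C → . - *], [C → . X], [P → . C )], [P → . X B P], [P → C . )], [X → . - -], [X → . P C P], [X → P C . P] }  — shift
  I10: { [P → C ) .] }  — reduce
  I11: { [C → . - *], [C → . X], [P → . C )], [P → . X B P], [X → . - -], [X → . P C P], [X → P . C P], [X → P C P .] }  — shift, reduce
  I12: { [C → - * .] }  — reduce
  I13: { [X → - - .] }  — reduce

I5 contains complete items [B → X .], [C → X .] — reduce-reduce conflict.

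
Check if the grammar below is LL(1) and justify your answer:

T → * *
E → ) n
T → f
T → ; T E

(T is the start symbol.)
Yes, the grammar is LL(1).

For T:
  PREDICT(T → '*' '*') = { '*' }
  PREDICT(T → f) = { 'f' }
  PREDICT(T → ';' T E) = { ';' }
E has a single production, so nothing to check there.

All predict sets are disjoint. The grammar IS LL(1).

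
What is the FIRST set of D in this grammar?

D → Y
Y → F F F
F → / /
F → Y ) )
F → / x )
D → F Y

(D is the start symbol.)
{ '/' }

To compute FIRST(D), examine every production with D on the left-hand side, reading each right-hand side left to right until a non-nullable symbol is reached.

FIRST sets of the other non-terminals involved (by the same procedure, iterated to a fixed point):
  FIRST(Y) = { '/' }
  FIRST(F) = { '/' }

From D → Y:
  - Y is a non-terminal: add FIRST(Y) \ {ε} = { '/' }
    Y is not nullable, so stop
From D → F Y:
  - F is a non-terminal: add FIRST(F) \ {ε} = { '/' }
    F is not nullable, so stop

Collecting: FIRST(D) = { '/' }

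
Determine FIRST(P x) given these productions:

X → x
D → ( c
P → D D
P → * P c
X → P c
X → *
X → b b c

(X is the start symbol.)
FIRST sets of the non-terminals involved (from the grammar, by fixed-point iteration):
  FIRST(P) = { '(', '*' }

To compute FIRST(P x), process the symbols left to right:
Symbol P is a non-terminal. Add FIRST(P) \ {ε} = { '(', '*' }
P is not nullable (ε ∉ FIRST(P)), so stop here.
FIRST(P x) = { '(', '*' }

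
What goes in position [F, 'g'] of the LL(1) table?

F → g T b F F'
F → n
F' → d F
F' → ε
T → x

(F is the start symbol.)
F → g T b F F'

To find M[F, 'g'], we find productions for F where 'g' is in the predict set (PREDICT(N → α) = (FIRST(α) \ {ε}) ∪ (FOLLOW(N) if α ⇒* ε)).

F → g T b F F': PREDICT = { 'g' }
  'g' is in predict set, so this production goes in M[F, 'g']
F → n: PREDICT = { 'n' }

M[F, 'g'] = F → g T b F F'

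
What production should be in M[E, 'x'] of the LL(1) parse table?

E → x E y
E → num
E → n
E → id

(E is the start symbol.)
E → x E y

To find M[E, 'x'], we find productions for E where 'x' is in the predict set (PREDICT(N → α) = (FIRST(α) \ {ε}) ∪ (FOLLOW(N) if α ⇒* ε)).

E → x E y: PREDICT = { 'x' }
  'x' is in predict set, so this production goes in M[E, 'x']
E → num: PREDICT = { 'num' }
E → n: PREDICT = { 'n' }
E → id: PREDICT = { 'id' }

M[E, 'x'] = E → x E y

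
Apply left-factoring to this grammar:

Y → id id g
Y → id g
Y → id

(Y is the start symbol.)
Left-factoring transforms A → αβ₁ | αβ₂ into A → αA' and A' → β₁ | β₂
(α is the longest common prefix among the alternatives). Repeat until
no nonterminal has two alternatives with a common prefix.

Round 1: Y has alternatives sharing prefix 'id'. Introduce Y': Y → id Y'
  Add: Y' → id g
  Add: Y' → g
  Add: Y' → ε

No remaining common prefixes — done.

Resulting grammar:
Y → id Y'
Y' → id g
Y' → g
Y' → ε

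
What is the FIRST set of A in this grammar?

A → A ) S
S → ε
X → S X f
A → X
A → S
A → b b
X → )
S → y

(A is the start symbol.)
FIRST sets of the other non-terminals involved (by the same procedure, iterated to a fixed point):
  FIRST(X) = { ')', 'y' }
  FIRST(S) = { 'y', ε }

From A → A ) S:
  - A is the symbol being defined: contributes nothing new
    A is nullable, so continue to the next symbol
  - ')' is a terminal: add ')' and stop
From A → X:
  - X is a non-terminal: add FIRST(X) \ {ε} = { ')', 'y' }
    X is not nullable, so stop
From A → S:
  - S is a non-terminal: add FIRST(S) \ {ε} = { 'y' }
    S is nullable and nothing follows, so the whole right-hand side can vanish: ε ∈ FIRST(A)
From A → b b:
  - b is a terminal: add 'b' and stop

Collecting: FIRST(A) = { ')', 'b', 'y', ε }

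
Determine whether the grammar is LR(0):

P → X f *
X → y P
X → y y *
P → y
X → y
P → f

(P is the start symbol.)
Augment with P' → P and build the canonical LR(0) collection (I0 = CLOSURE({[P' → . P]}), then GOTO on every symbol after a dot until no new states appear). It has 10 states:
  I0: { [P → . X f *], [P → . f], [P → . y], [P' → . P], [X → . y P], [X → . y y *], [X → . y] }  — shift
  I1: { [P' → P .] }  — accept
  I2: { [P → X . f *] }  — shift
  I3: { [P → f .] }  — reduce
  I4: { [P → . X f *], [P → . f], [P → . y], [P → y .], [X → . y P], [X → . y y *], [X → . y], [X → y . P], [X → y . y *], [X → y .] }  — shift, 2 reduces
  I5: { [X → y P .] }  — reduce
  I6: { [P → . X f *], [P → . f], [P → . y], [P → y .], [X → . y P], [X → . y y *], [X → . y], [X → y . P], [X → y . y *], [X → y .], [X → y y . *] }  — shift, 2 reduces
  I7: { [X → y y * .] }  — reduce
  I8: { [P → X f . *] }  — shift
  I9: { [P → X f * .] }  — reduce

Conflict in state I4:
  Shift-reduce conflict between [P → y .] and [P → . f]
So the grammar is NOT LR(0).

Answer: No. Shift-reduce conflict between [P → y .] and [P → . f]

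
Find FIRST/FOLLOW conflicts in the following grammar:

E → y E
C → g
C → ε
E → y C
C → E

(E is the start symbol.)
No FIRST/FOLLOW conflicts.

A FIRST/FOLLOW conflict occurs when a non-terminal N has a nullable alternative N → β (β ⇒* ε) and another alternative N → α with FIRST(α) ∩ FOLLOW(N) ≠ ∅: on such a lookahead the parser cannot decide between expanding α and letting N vanish via β.

Nullable non-terminals: C.
FIRST sets used below: FIRST(E) = { 'y' }

C: nullable alternative(s) C → ε; FOLLOW(C) = { $ }
  C → g: FIRST \ {ε} = { 'g' } — disjoint from FOLLOW(C)
  C → ε: FIRST \ {ε} = { } — this is the only nullable alternative, skip
  C → E: FIRST \ {ε} = { 'y' } — disjoint from FOLLOW(C)

E has no nullable alternative, so no FIRST/FOLLOW check is needed there.

No FIRST/FOLLOW conflicts found.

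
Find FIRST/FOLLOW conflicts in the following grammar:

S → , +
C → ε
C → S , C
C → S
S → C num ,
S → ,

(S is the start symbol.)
A FIRST/FOLLOW conflict occurs when a non-terminal N has a nullable alternative N → β (β ⇒* ε) and another alternative N → α with FIRST(α) ∩ FOLLOW(N) ≠ ∅: on such a lookahead the parser cannot decide between expanding α and letting N vanish via β.

Nullable non-terminals: C.
FIRST sets used below: FIRST(S) = { ',', 'num' }

C: nullable alternative(s) C → ε; FOLLOW(C) = { 'num' }
  C → ε: FIRST \ {ε} = { } — this is the only nullable alternative, skip
  C → S , C: FIRST \ {ε} = { ',', 'num' } — overlaps FOLLOW(C) on { 'num' }: CONFLICT
  C → S: FIRST \ {ε} = { ',', 'num' } — overlaps FOLLOW(C) on { 'num' }: CONFLICT

S has no nullable alternative, so no FIRST/FOLLOW check is needed there.

So the grammar has 2 FIRST/FOLLOW conflicts (marked CONFLICT above).

Answer: Yes. C → S ',' C with FOLLOW(C) on { 'num' }; C → S with FOLLOW(C) on { 'num' }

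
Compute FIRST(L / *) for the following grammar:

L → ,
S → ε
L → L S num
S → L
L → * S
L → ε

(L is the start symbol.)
FIRST sets of the non-terminals involved (from the grammar, by fixed-point iteration):
  FIRST(L) = { '*', ',', 'num', ε }

To compute FIRST(L / *), process the symbols left to right:
Symbol L is a non-terminal. Add FIRST(L) \ {ε} = { '*', ',', 'num' }
L is nullable (ε ∈ FIRST(L)), continue to the next symbol.
Symbol / is a terminal. Add '/' and stop.
FIRST(L / *) = { '*', ',', '/', 'num' }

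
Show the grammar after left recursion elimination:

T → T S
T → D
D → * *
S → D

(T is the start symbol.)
T is directly left-recursive. The standard transformation for
  A → A α₁ | ... | A α_m | β₁ | ... | β_n
is
  A  → β₁ A' | ... | β_n A'
  A' → α₁ A' | ... | α_m A' | ε

T → D becomes T → D T'
T → T S becomes T' → S T'
Add T' → ε

Productions for other non-terminals are unchanged:
  D → * *
  S → D

Resulting grammar:
T → D T'
T' → S T'
T' → ε
D → * *
S → D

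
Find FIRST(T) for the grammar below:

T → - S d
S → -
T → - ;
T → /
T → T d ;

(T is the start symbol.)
{ '-', '/' }

From T → - S d:
  - '-' is a terminal: add '-' and stop
From T → - ;:
  - '-' is a terminal: add '-' and stop
From T → /:
  - '/' is a terminal: add '/' and stop
From T → T d ;:
  - T is the symbol being defined: contributes nothing new
    T is not nullable, so stop

Collecting: FIRST(T) = { '-', '/' }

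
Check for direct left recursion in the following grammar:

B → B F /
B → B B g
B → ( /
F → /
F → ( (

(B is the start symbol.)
Direct left recursion occurs when N → N α for some non-terminal N (the right-hand side begins with the left-hand side itself).

B → B F /: LEFT RECURSIVE (starts with B)
B → B B g: LEFT RECURSIVE (starts with B)
B → ( /: starts with '('
F → /: starts with '/'
F → ( (: starts with '('

The grammar has direct left recursion on: B.

Answer: Yes, B is left-recursive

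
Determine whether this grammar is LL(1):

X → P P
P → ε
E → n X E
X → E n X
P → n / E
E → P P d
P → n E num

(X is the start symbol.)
A grammar is LL(1) if for each non-terminal N with multiple productions, the predict sets of those productions are pairwise disjoint, where PREDICT(N → α) = (FIRST(α) \ {ε}) ∪ (FOLLOW(N) if α ⇒* ε).

Relevant sets:
  FIRST(P) = { 'n', ε }
  FIRST(E) = { 'd', 'n' }
  FOLLOW(X) = { $, 'd', 'n' }
  FOLLOW(P) = { $, 'd', 'n' }

For X:
  PREDICT(X → P P) = { $, 'd', 'n' }
  PREDICT(X → E n X) = { 'd', 'n' }
For P:
  PREDICT(P → ε) = { $, 'd', 'n' }
  PREDICT(P → n '/' E) = { 'n' }
  PREDICT(P → n E num) = { 'n' }
For E:
  PREDICT(E → n X E) = { 'n' }
  PREDICT(E → P P d) = { 'd', 'n' }

Conflict found: Predict set conflict for X: { 'd', 'n' }
The grammar is NOT LL(1).

Answer: No. Predict set conflict for X: { 'd', 'n' }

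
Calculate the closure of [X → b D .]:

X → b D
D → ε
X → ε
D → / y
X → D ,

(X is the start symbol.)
{ [X → b D .] }

Start with: [X → b D .]
The dot is at the end, so nothing is added.

CLOSURE = { [X → b D .] }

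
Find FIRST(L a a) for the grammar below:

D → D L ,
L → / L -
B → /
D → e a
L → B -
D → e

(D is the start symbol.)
{ '/' }

FIRST sets of the non-terminals involved (from the grammar, by fixed-point iteration):
  FIRST(L) = { '/' }

To compute FIRST(L a a), process the symbols left to right:
Symbol L is a non-terminal. Add FIRST(L) \ {ε} = { '/' }
L is not nullable (ε ∉ FIRST(L)), so stop here.
FIRST(L a a) = { '/' }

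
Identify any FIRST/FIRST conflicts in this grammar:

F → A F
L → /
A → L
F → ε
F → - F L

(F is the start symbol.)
No FIRST/FIRST conflicts.

A FIRST/FIRST conflict occurs when two productions N → α and N → β for the same non-terminal have FIRST(α) ∩ FIRST(β) ≠ ∅ (with ε ∈ FIRST of a nullable right-hand side, so two nullable alternatives also conflict).

FIRST sets of the non-terminals at (or reachable through a nullable prefix from) the front of some alternative:
  FIRST(A) = { '/' }

Productions for F:
  F → A F: FIRST = { '/' }
  F → ε: FIRST = { ε }
  F → - F L: FIRST = { '-' }
L, A have only one production, so no FIRST/FIRST conflict is possible there.

All alternatives of each non-terminal have pairwise disjoint FIRST sets.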